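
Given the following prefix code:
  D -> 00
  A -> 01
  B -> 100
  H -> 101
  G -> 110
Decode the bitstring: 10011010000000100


Decoding step by step:
Bits 100 -> B
Bits 110 -> G
Bits 100 -> B
Bits 00 -> D
Bits 00 -> D
Bits 01 -> A
Bits 00 -> D


Decoded message: BGBDDAD


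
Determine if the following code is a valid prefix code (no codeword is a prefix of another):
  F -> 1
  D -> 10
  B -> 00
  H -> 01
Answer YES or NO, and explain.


Checking each pair (does one codeword prefix another?):
  F='1' vs D='10': prefix -- VIOLATION

NO -- this is NOT a valid prefix code. F (1) is a prefix of D (10).


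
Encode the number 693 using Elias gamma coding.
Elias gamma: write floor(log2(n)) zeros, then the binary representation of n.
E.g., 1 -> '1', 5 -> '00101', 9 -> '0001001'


num_bits = floor(log2(693)) + 1 = 10
leading_zeros = num_bits - 1 = 9
binary(693) = 1010110101

Elias gamma(693) = '000000000' + '1010110101' = 0000000001010110101 (19 bits)


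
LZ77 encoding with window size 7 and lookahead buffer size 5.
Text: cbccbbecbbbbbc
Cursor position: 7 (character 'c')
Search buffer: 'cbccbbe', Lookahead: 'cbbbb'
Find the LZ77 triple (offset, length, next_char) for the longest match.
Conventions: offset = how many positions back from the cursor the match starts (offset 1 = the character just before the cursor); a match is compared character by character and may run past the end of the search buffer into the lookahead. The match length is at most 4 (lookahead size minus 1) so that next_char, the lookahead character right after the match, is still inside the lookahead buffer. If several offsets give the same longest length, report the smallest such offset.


Try each offset into the search buffer:
  offset=1 (pos 6, char 'e'): match length 0
  offset=2 (pos 5, char 'b'): match length 0
  offset=3 (pos 4, char 'b'): match length 0
  offset=4 (pos 3, char 'c'): match length 3
  offset=5 (pos 2, char 'c'): match length 1
  offset=6 (pos 1, char 'b'): match length 0
  offset=7 (pos 0, char 'c'): match length 2
Longest match has length 3 at offset 4.
next_char = character at position 7 + 3 = 10 -> 'b'

Best match: offset=4, length=3 (matching 'cbb' starting at position 3)
LZ77 triple: (4, 3, 'b')


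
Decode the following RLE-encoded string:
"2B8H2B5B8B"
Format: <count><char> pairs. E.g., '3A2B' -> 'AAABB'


Expanding each <count><char> pair:
  2B -> 'BB'
  8H -> 'HHHHHHHH'
  2B -> 'BB'
  5B -> 'BBBBB'
  8B -> 'BBBBBBBB'

Decoded = BBHHHHHHHHBBBBBBBBBBBBBBB


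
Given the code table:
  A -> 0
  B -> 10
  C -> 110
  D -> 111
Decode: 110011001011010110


Decoding:
110 -> C
0 -> A
110 -> C
0 -> A
10 -> B
110 -> C
10 -> B
110 -> C


Result: CACABCBC


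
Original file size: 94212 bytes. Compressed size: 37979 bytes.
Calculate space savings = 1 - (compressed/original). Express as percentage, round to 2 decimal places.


ratio = compressed/original = 37979/94212 = 0.403123
savings = 1 - ratio = 1 - 0.403123 = 0.596877
as a percentage: 0.596877 * 100 = 59.69%

Space savings = 1 - 37979/94212 = 59.69%


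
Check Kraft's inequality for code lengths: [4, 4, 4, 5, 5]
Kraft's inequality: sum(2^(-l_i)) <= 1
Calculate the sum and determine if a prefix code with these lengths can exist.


Sum = 2^(-4) + 2^(-4) + 2^(-4) + 2^(-5) + 2^(-5)
    = 0.0625 + 0.0625 + 0.0625 + 0.03125 + 0.03125
    = 8/32 = 0.25
Since 0.25 <= 1, Kraft's inequality IS satisfied.
A prefix code with these lengths CAN exist.

Kraft sum = 0.25. Satisfied.


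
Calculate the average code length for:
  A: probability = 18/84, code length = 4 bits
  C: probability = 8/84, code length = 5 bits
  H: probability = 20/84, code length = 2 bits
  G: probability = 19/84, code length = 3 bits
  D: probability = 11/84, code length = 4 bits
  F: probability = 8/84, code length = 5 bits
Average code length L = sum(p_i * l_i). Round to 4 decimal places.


Weighted contributions p_i * l_i:
  A: (18/84) * 4 = 72/84
  C: (8/84) * 5 = 40/84
  H: (20/84) * 2 = 40/84
  G: (19/84) * 3 = 57/84
  D: (11/84) * 4 = 44/84
  F: (8/84) * 5 = 40/84
Sum = (72 + 40 + 40 + 57 + 44 + 40)/84 = 293/84

L = 293/84 = 3.4881 bits/symbol


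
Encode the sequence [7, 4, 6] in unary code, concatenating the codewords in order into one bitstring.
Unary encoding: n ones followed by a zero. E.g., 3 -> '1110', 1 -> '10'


Encode each number as n ones followed by a terminating 0:
  7 -> 11111110 (8 bits)
  4 -> 11110 (5 bits)
  6 -> 1111110 (7 bits)
Total length = 8 + 5 + 7 = 20 bits.

Unary([7, 4, 6]) = 11111110111101111110 (20 bits)


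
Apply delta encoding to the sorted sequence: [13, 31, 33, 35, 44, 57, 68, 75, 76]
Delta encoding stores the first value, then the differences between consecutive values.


First value: 13
Deltas:
  31 - 13 = 18
  33 - 31 = 2
  35 - 33 = 2
  44 - 35 = 9
  57 - 44 = 13
  68 - 57 = 11
  75 - 68 = 7
  76 - 75 = 1


Delta encoded: [13, 18, 2, 2, 9, 13, 11, 7, 1]


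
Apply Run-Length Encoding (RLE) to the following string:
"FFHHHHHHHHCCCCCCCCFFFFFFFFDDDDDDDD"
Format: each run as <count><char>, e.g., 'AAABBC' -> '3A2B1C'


Scanning runs left to right:
  i=0: run of 'F' x 2 -> '2F'
  i=2: run of 'H' x 8 -> '8H'
  i=10: run of 'C' x 8 -> '8C'
  i=18: run of 'F' x 8 -> '8F'
  i=26: run of 'D' x 8 -> '8D'

RLE = 2F8H8C8F8D


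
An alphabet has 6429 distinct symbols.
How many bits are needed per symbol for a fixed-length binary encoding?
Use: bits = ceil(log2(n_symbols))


log2(6429) = 12.6504
Bracket: 2^12 = 4096 < 6429 <= 2^13 = 8192
So ceil(log2(6429)) = 13

bits = ceil(log2(6429)) = ceil(12.6504) = 13 bits


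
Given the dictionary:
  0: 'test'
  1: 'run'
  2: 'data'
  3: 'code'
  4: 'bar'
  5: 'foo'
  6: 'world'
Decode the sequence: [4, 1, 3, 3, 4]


Look up each index in the dictionary:
  4 -> 'bar'
  1 -> 'run'
  3 -> 'code'
  3 -> 'code'
  4 -> 'bar'

Decoded: "bar run code code bar"


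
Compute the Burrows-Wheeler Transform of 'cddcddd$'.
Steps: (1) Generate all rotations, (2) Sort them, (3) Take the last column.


Rotations (sorted):
  0: $cddcddd -> last char: d
  1: cddcddd$ -> last char: $
  2: cddd$cdd -> last char: d
  3: d$cddcdd -> last char: d
  4: dcddd$cd -> last char: d
  5: dd$cddcd -> last char: d
  6: ddcddd$c -> last char: c
  7: ddd$cddc -> last char: c


BWT = d$ddddcc


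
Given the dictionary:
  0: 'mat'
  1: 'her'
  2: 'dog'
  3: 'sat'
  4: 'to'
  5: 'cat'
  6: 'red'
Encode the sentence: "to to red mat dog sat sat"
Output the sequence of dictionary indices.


Look up each word in the dictionary:
  'to' -> 4
  'to' -> 4
  'red' -> 6
  'mat' -> 0
  'dog' -> 2
  'sat' -> 3
  'sat' -> 3

Encoded: [4, 4, 6, 0, 2, 3, 3]


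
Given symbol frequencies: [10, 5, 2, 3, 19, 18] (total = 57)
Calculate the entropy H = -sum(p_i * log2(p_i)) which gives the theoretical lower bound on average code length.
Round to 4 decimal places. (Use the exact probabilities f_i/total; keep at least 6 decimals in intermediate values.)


Per-symbol terms -p_i * log2(p_i) with p_i = f_i/57:
  p = 10/57 = 0.175439: log2(p) = -2.510962, -p*log2(p) = 0.440520
  p = 5/57 = 0.087719: log2(p) = -3.510962, -p*log2(p) = 0.307979
  p = 2/57 = 0.035088: log2(p) = -4.832890, -p*log2(p) = 0.169575
  p = 3/57 = 0.052632: log2(p) = -4.247928, -p*log2(p) = 0.223575
  p = 19/57 = 0.333333: log2(p) = -1.584963, -p*log2(p) = 0.528321
  p = 18/57 = 0.315789: log2(p) = -1.662965, -p*log2(p) = 0.525147
H = 0.440520 + 0.307979 + 0.169575 + 0.223575 + 0.528321 + 0.525147 = 2.195117

H = 2.1951 bits/symbol


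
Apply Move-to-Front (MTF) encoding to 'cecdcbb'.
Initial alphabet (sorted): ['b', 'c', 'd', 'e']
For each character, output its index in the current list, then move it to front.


MTF encoding:
'c': index 1 in ['b', 'c', 'd', 'e'] -> ['c', 'b', 'd', 'e']
'e': index 3 in ['c', 'b', 'd', 'e'] -> ['e', 'c', 'b', 'd']
'c': index 1 in ['e', 'c', 'b', 'd'] -> ['c', 'e', 'b', 'd']
'd': index 3 in ['c', 'e', 'b', 'd'] -> ['d', 'c', 'e', 'b']
'c': index 1 in ['d', 'c', 'e', 'b'] -> ['c', 'd', 'e', 'b']
'b': index 3 in ['c', 'd', 'e', 'b'] -> ['b', 'c', 'd', 'e']
'b': index 0 in ['b', 'c', 'd', 'e'] -> ['b', 'c', 'd', 'e']


Output: [1, 3, 1, 3, 1, 3, 0]


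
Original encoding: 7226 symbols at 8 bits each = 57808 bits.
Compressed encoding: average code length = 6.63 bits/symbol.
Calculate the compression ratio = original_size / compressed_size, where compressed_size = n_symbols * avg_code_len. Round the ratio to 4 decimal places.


original_size = n_symbols * orig_bits = 7226 * 8 = 57808 bits
compressed_size = n_symbols * avg_code_len = 7226 * 6.63 = 47908.38 bits
ratio = original_size / compressed_size = 57808 / 47908.38 = 1.2066

Compression ratio = 1.2066


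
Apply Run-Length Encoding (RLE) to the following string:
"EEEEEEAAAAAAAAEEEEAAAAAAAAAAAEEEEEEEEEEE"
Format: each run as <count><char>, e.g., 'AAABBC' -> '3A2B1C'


Scanning runs left to right:
  i=0: run of 'E' x 6 -> '6E'
  i=6: run of 'A' x 8 -> '8A'
  i=14: run of 'E' x 4 -> '4E'
  i=18: run of 'A' x 11 -> '11A'
  i=29: run of 'E' x 11 -> '11E'

RLE = 6E8A4E11A11E


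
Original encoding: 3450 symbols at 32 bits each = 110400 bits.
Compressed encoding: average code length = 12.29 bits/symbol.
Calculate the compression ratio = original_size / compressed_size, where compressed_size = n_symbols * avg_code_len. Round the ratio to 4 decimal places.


original_size = n_symbols * orig_bits = 3450 * 32 = 110400 bits
compressed_size = n_symbols * avg_code_len = 3450 * 12.29 = 42400.5 bits
ratio = original_size / compressed_size = 110400 / 42400.5 = 2.6037

Compression ratio = 2.6037


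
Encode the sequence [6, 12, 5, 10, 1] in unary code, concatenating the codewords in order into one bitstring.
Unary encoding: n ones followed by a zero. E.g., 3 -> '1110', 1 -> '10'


Encode each number as n ones followed by a terminating 0:
  6 -> 1111110 (7 bits)
  12 -> 1111111111110 (13 bits)
  5 -> 111110 (6 bits)
  10 -> 11111111110 (11 bits)
  1 -> 10 (2 bits)
Total length = 7 + 13 + 6 + 11 + 2 = 39 bits.

Unary([6, 12, 5, 10, 1]) = 111111011111111111101111101111111111010 (39 bits)


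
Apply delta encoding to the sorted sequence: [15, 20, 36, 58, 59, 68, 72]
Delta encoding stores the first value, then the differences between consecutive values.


First value: 15
Deltas:
  20 - 15 = 5
  36 - 20 = 16
  58 - 36 = 22
  59 - 58 = 1
  68 - 59 = 9
  72 - 68 = 4


Delta encoded: [15, 5, 16, 22, 1, 9, 4]


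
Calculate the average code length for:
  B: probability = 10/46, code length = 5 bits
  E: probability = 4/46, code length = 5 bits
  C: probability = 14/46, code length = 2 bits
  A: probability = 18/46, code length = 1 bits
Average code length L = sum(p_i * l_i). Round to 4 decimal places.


Weighted contributions p_i * l_i:
  B: (10/46) * 5 = 50/46
  E: (4/46) * 5 = 20/46
  C: (14/46) * 2 = 28/46
  A: (18/46) * 1 = 18/46
Sum = (50 + 20 + 28 + 18)/46 = 116/46

L = 116/46 = 2.5217 bits/symbol


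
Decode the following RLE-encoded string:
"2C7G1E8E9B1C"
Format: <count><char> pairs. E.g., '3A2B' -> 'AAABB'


Expanding each <count><char> pair:
  2C -> 'CC'
  7G -> 'GGGGGGG'
  1E -> 'E'
  8E -> 'EEEEEEEE'
  9B -> 'BBBBBBBBB'
  1C -> 'C'

Decoded = CCGGGGGGGEEEEEEEEEBBBBBBBBBC


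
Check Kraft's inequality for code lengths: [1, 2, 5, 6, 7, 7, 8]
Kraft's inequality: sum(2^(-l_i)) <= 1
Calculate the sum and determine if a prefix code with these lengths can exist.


Sum = 2^(-1) + 2^(-2) + 2^(-5) + 2^(-6) + 2^(-7) + 2^(-7) + 2^(-8)
    = 0.5 + 0.25 + 0.03125 + 0.015625 + 0.0078125 + 0.0078125 + 0.00390625
    = 209/256 = 0.81640625
Since 0.81640625 <= 1, Kraft's inequality IS satisfied.
A prefix code with these lengths CAN exist.

Kraft sum = 0.81640625. Satisfied.


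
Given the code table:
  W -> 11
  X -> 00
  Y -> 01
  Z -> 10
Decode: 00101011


Decoding:
00 -> X
10 -> Z
10 -> Z
11 -> W


Result: XZZW


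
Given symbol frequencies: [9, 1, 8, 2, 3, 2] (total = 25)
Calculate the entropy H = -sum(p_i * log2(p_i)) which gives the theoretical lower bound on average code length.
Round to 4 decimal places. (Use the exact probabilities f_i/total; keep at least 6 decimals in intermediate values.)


Per-symbol terms -p_i * log2(p_i) with p_i = f_i/25:
  p = 9/25 = 0.360000: log2(p) = -1.473931, -p*log2(p) = 0.530615
  p = 1/25 = 0.040000: log2(p) = -4.643856, -p*log2(p) = 0.185754
  p = 8/25 = 0.320000: log2(p) = -1.643856, -p*log2(p) = 0.526034
  p = 2/25 = 0.080000: log2(p) = -3.643856, -p*log2(p) = 0.291508
  p = 3/25 = 0.120000: log2(p) = -3.058894, -p*log2(p) = 0.367067
  p = 2/25 = 0.080000: log2(p) = -3.643856, -p*log2(p) = 0.291508
H = 0.530615 + 0.185754 + 0.526034 + 0.291508 + 0.367067 + 0.291508 = 2.192486

H = 2.1925 bits/symbol


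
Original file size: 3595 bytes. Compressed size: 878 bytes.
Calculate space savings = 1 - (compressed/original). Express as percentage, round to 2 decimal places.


ratio = compressed/original = 878/3595 = 0.244228
savings = 1 - ratio = 1 - 0.244228 = 0.755772
as a percentage: 0.755772 * 100 = 75.58%

Space savings = 1 - 878/3595 = 75.58%


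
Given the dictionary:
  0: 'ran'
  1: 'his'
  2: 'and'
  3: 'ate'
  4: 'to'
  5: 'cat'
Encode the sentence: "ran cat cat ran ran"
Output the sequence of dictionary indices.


Look up each word in the dictionary:
  'ran' -> 0
  'cat' -> 5
  'cat' -> 5
  'ran' -> 0
  'ran' -> 0

Encoded: [0, 5, 5, 0, 0]


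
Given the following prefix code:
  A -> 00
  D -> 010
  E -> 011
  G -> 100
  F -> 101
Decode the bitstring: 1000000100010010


Decoding step by step:
Bits 100 -> G
Bits 00 -> A
Bits 00 -> A
Bits 100 -> G
Bits 010 -> D
Bits 010 -> D


Decoded message: GAAGDD


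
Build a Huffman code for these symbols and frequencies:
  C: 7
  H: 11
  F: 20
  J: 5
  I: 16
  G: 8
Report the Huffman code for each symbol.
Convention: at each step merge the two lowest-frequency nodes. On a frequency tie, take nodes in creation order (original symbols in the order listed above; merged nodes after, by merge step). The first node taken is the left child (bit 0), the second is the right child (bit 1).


Huffman tree construction:
Step 1: Merge J(5) + C(7) = 12
Step 2: Merge G(8) + H(11) = 19
Step 3: Merge (J+C)(12) + I(16) = 28
Step 4: Merge (G+H)(19) + F(20) = 39
Step 5: Merge ((J+C)+I)(28) + ((G+H)+F)(39) = 67
Read each symbol's code off the tree from the root (left child = 0, right child = 1).

Codes:
  C: 001 (length 3)
  H: 101 (length 3)
  F: 11 (length 2)
  J: 000 (length 3)
  I: 01 (length 2)
  G: 100 (length 3)
Average code length: 165/67 = 2.4627 bits/symbol


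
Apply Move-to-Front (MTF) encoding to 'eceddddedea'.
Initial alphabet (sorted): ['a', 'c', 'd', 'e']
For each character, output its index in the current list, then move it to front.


MTF encoding:
'e': index 3 in ['a', 'c', 'd', 'e'] -> ['e', 'a', 'c', 'd']
'c': index 2 in ['e', 'a', 'c', 'd'] -> ['c', 'e', 'a', 'd']
'e': index 1 in ['c', 'e', 'a', 'd'] -> ['e', 'c', 'a', 'd']
'd': index 3 in ['e', 'c', 'a', 'd'] -> ['d', 'e', 'c', 'a']
'd': index 0 in ['d', 'e', 'c', 'a'] -> ['d', 'e', 'c', 'a']
'd': index 0 in ['d', 'e', 'c', 'a'] -> ['d', 'e', 'c', 'a']
'd': index 0 in ['d', 'e', 'c', 'a'] -> ['d', 'e', 'c', 'a']
'e': index 1 in ['d', 'e', 'c', 'a'] -> ['e', 'd', 'c', 'a']
'd': index 1 in ['e', 'd', 'c', 'a'] -> ['d', 'e', 'c', 'a']
'e': index 1 in ['d', 'e', 'c', 'a'] -> ['e', 'd', 'c', 'a']
'a': index 3 in ['e', 'd', 'c', 'a'] -> ['a', 'e', 'd', 'c']


Output: [3, 2, 1, 3, 0, 0, 0, 1, 1, 1, 3]


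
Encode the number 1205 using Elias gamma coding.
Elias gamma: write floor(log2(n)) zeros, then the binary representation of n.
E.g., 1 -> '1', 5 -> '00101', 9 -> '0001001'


num_bits = floor(log2(1205)) + 1 = 11
leading_zeros = num_bits - 1 = 10
binary(1205) = 10010110101

Elias gamma(1205) = '0000000000' + '10010110101' = 000000000010010110101 (21 bits)


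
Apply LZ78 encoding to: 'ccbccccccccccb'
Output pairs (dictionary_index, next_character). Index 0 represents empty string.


LZ78 encoding steps:
Dictionary: {0: ''}
Step 1: w='' (idx 0), next='c' -> output (0, 'c'), add 'c' as idx 1
Step 2: w='c' (idx 1), next='b' -> output (1, 'b'), add 'cb' as idx 2
Step 3: w='c' (idx 1), next='c' -> output (1, 'c'), add 'cc' as idx 3
Step 4: w='cc' (idx 3), next='c' -> output (3, 'c'), add 'ccc' as idx 4
Step 5: w='ccc' (idx 4), next='c' -> output (4, 'c'), add 'cccc' as idx 5
Step 6: w='cb' (idx 2), end of input -> output (2, '')


Encoded: [(0, 'c'), (1, 'b'), (1, 'c'), (3, 'c'), (4, 'c'), (2, '')]


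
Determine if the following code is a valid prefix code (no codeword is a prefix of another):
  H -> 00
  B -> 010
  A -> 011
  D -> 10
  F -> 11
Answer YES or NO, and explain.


Checking each pair (does one codeword prefix another?):
  H='00' vs B='010': no prefix
  H='00' vs A='011': no prefix
  H='00' vs D='10': no prefix
  H='00' vs F='11': no prefix
  B='010' vs H='00': no prefix
  B='010' vs A='011': no prefix
  B='010' vs D='10': no prefix
  B='010' vs F='11': no prefix
  A='011' vs H='00': no prefix
  A='011' vs B='010': no prefix
  A='011' vs D='10': no prefix
  A='011' vs F='11': no prefix
  D='10' vs H='00': no prefix
  D='10' vs B='010': no prefix
  D='10' vs A='011': no prefix
  D='10' vs F='11': no prefix
  F='11' vs H='00': no prefix
  F='11' vs B='010': no prefix
  F='11' vs A='011': no prefix
  F='11' vs D='10': no prefix
No violation found over all pairs.

YES -- this is a valid prefix code. No codeword is a prefix of any other codeword.


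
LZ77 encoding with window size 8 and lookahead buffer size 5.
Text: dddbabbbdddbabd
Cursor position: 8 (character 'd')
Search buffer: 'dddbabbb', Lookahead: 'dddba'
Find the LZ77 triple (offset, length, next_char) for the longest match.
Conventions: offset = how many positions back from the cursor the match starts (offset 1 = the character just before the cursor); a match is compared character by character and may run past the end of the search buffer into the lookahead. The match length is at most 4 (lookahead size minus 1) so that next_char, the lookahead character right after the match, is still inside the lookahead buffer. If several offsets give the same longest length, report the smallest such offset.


Try each offset into the search buffer:
  offset=1 (pos 7, char 'b'): match length 0
  offset=2 (pos 6, char 'b'): match length 0
  offset=3 (pos 5, char 'b'): match length 0
  offset=4 (pos 4, char 'a'): match length 0
  offset=5 (pos 3, char 'b'): match length 0
  offset=6 (pos 2, char 'd'): match length 1
  offset=7 (pos 1, char 'd'): match length 2
  offset=8 (pos 0, char 'd'): match length 4
Longest match has length 4 at offset 8.
next_char = character at position 8 + 4 = 12 -> 'a'

Best match: offset=8, length=4 (matching 'dddb' starting at position 0)
LZ77 triple: (8, 4, 'a')


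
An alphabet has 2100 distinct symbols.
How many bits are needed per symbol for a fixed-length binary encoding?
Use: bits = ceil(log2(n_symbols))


log2(2100) = 11.0362
Bracket: 2^11 = 2048 < 2100 <= 2^12 = 4096
So ceil(log2(2100)) = 12

bits = ceil(log2(2100)) = ceil(11.0362) = 12 bits


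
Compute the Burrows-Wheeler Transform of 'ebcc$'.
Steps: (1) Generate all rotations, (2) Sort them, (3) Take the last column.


Rotations (sorted):
  0: $ebcc -> last char: c
  1: bcc$e -> last char: e
  2: c$ebc -> last char: c
  3: cc$eb -> last char: b
  4: ebcc$ -> last char: $


BWT = cecb$


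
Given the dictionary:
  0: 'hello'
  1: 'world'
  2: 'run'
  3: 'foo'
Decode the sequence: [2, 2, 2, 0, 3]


Look up each index in the dictionary:
  2 -> 'run'
  2 -> 'run'
  2 -> 'run'
  0 -> 'hello'
  3 -> 'foo'

Decoded: "run run run hello foo"


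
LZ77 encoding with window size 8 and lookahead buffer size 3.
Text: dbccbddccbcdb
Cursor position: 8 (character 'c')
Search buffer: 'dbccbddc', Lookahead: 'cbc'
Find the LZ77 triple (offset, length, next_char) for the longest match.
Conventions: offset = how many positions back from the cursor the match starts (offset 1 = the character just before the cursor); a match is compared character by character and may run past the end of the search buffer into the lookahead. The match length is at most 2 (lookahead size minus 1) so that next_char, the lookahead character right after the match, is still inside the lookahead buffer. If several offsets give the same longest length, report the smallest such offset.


Try each offset into the search buffer:
  offset=1 (pos 7, char 'c'): match length 1
  offset=2 (pos 6, char 'd'): match length 0
  offset=3 (pos 5, char 'd'): match length 0
  offset=4 (pos 4, char 'b'): match length 0
  offset=5 (pos 3, char 'c'): match length 2
  offset=6 (pos 2, char 'c'): match length 1
  offset=7 (pos 1, char 'b'): match length 0
  offset=8 (pos 0, char 'd'): match length 0
Longest match has length 2 at offset 5.
next_char = character at position 8 + 2 = 10 -> 'c'

Best match: offset=5, length=2 (matching 'cb' starting at position 3)
LZ77 triple: (5, 2, 'c')


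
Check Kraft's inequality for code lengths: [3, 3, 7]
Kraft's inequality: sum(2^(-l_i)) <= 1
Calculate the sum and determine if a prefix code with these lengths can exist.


Sum = 2^(-3) + 2^(-3) + 2^(-7)
    = 0.125 + 0.125 + 0.0078125
    = 33/128 = 0.2578125
Since 0.2578125 <= 1, Kraft's inequality IS satisfied.
A prefix code with these lengths CAN exist.

Kraft sum = 0.2578125. Satisfied.


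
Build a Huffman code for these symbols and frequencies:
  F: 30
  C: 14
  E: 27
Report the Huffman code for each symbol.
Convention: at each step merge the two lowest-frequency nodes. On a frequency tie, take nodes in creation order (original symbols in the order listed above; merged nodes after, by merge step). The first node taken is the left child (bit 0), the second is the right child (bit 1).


Huffman tree construction:
Step 1: Merge C(14) + E(27) = 41
Step 2: Merge F(30) + (C+E)(41) = 71
Read each symbol's code off the tree from the root (left child = 0, right child = 1).

Codes:
  F: 0 (length 1)
  C: 10 (length 2)
  E: 11 (length 2)
Average code length: 112/71 = 1.5775 bits/symbol


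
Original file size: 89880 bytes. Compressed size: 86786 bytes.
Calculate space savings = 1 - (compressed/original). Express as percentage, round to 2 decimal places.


ratio = compressed/original = 86786/89880 = 0.965576
savings = 1 - ratio = 1 - 0.965576 = 0.034424
as a percentage: 0.034424 * 100 = 3.44%

Space savings = 1 - 86786/89880 = 3.44%


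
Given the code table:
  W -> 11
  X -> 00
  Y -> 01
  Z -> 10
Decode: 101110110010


Decoding:
10 -> Z
11 -> W
10 -> Z
11 -> W
00 -> X
10 -> Z


Result: ZWZWXZ


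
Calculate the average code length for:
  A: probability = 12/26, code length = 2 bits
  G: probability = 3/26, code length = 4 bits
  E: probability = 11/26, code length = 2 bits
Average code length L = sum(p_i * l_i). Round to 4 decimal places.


Weighted contributions p_i * l_i:
  A: (12/26) * 2 = 24/26
  G: (3/26) * 4 = 12/26
  E: (11/26) * 2 = 22/26
Sum = (24 + 12 + 22)/26 = 58/26

L = 58/26 = 2.2308 bits/symbol


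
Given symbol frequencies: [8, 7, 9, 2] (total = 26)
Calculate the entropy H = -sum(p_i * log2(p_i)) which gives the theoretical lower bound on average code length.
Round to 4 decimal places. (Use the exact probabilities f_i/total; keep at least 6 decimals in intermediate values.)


Per-symbol terms -p_i * log2(p_i) with p_i = f_i/26:
  p = 8/26 = 0.307692: log2(p) = -1.700440, -p*log2(p) = 0.523212
  p = 7/26 = 0.269231: log2(p) = -1.893085, -p*log2(p) = 0.509677
  p = 9/26 = 0.346154: log2(p) = -1.530515, -p*log2(p) = 0.529794
  p = 2/26 = 0.076923: log2(p) = -3.700440, -p*log2(p) = 0.284649
H = 0.523212 + 0.509677 + 0.529794 + 0.284649 = 1.847332

H = 1.8473 bits/symbol


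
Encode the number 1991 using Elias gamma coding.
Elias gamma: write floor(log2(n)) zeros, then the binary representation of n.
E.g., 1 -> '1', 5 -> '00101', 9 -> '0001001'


num_bits = floor(log2(1991)) + 1 = 11
leading_zeros = num_bits - 1 = 10
binary(1991) = 11111000111

Elias gamma(1991) = '0000000000' + '11111000111' = 000000000011111000111 (21 bits)


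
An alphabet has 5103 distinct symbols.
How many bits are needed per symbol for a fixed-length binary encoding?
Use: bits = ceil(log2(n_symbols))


log2(5103) = 12.3171
Bracket: 2^12 = 4096 < 5103 <= 2^13 = 8192
So ceil(log2(5103)) = 13

bits = ceil(log2(5103)) = ceil(12.3171) = 13 bits


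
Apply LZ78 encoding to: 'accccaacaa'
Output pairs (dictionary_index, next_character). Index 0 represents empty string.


LZ78 encoding steps:
Dictionary: {0: ''}
Step 1: w='' (idx 0), next='a' -> output (0, 'a'), add 'a' as idx 1
Step 2: w='' (idx 0), next='c' -> output (0, 'c'), add 'c' as idx 2
Step 3: w='c' (idx 2), next='c' -> output (2, 'c'), add 'cc' as idx 3
Step 4: w='c' (idx 2), next='a' -> output (2, 'a'), add 'ca' as idx 4
Step 5: w='a' (idx 1), next='c' -> output (1, 'c'), add 'ac' as idx 5
Step 6: w='a' (idx 1), next='a' -> output (1, 'a'), add 'aa' as idx 6


Encoded: [(0, 'a'), (0, 'c'), (2, 'c'), (2, 'a'), (1, 'c'), (1, 'a')]


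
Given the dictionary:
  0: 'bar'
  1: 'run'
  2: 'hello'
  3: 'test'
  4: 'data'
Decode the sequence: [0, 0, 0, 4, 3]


Look up each index in the dictionary:
  0 -> 'bar'
  0 -> 'bar'
  0 -> 'bar'
  4 -> 'data'
  3 -> 'test'

Decoded: "bar bar bar data test"


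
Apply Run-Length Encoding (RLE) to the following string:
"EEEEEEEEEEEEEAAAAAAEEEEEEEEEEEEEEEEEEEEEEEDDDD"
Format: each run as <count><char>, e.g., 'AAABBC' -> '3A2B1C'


Scanning runs left to right:
  i=0: run of 'E' x 13 -> '13E'
  i=13: run of 'A' x 6 -> '6A'
  i=19: run of 'E' x 23 -> '23E'
  i=42: run of 'D' x 4 -> '4D'

RLE = 13E6A23E4D


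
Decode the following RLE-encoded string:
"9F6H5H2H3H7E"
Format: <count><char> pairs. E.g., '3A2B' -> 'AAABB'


Expanding each <count><char> pair:
  9F -> 'FFFFFFFFF'
  6H -> 'HHHHHH'
  5H -> 'HHHHH'
  2H -> 'HH'
  3H -> 'HHH'
  7E -> 'EEEEEEE'

Decoded = FFFFFFFFFHHHHHHHHHHHHHHHHEEEEEEE


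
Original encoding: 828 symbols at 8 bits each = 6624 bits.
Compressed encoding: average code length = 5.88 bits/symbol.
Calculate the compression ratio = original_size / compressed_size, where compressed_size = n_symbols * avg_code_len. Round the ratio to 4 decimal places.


original_size = n_symbols * orig_bits = 828 * 8 = 6624 bits
compressed_size = n_symbols * avg_code_len = 828 * 5.88 = 4868.64 bits
ratio = original_size / compressed_size = 6624 / 4868.64 = 1.3605

Compression ratio = 1.3605


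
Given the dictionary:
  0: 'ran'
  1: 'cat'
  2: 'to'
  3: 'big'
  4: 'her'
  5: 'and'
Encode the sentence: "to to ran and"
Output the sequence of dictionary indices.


Look up each word in the dictionary:
  'to' -> 2
  'to' -> 2
  'ran' -> 0
  'and' -> 5

Encoded: [2, 2, 0, 5]


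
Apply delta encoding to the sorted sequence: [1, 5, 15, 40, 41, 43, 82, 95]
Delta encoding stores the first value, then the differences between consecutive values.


First value: 1
Deltas:
  5 - 1 = 4
  15 - 5 = 10
  40 - 15 = 25
  41 - 40 = 1
  43 - 41 = 2
  82 - 43 = 39
  95 - 82 = 13


Delta encoded: [1, 4, 10, 25, 1, 2, 39, 13]


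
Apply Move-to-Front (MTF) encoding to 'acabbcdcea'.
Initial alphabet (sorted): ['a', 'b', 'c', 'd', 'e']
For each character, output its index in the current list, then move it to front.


MTF encoding:
'a': index 0 in ['a', 'b', 'c', 'd', 'e'] -> ['a', 'b', 'c', 'd', 'e']
'c': index 2 in ['a', 'b', 'c', 'd', 'e'] -> ['c', 'a', 'b', 'd', 'e']
'a': index 1 in ['c', 'a', 'b', 'd', 'e'] -> ['a', 'c', 'b', 'd', 'e']
'b': index 2 in ['a', 'c', 'b', 'd', 'e'] -> ['b', 'a', 'c', 'd', 'e']
'b': index 0 in ['b', 'a', 'c', 'd', 'e'] -> ['b', 'a', 'c', 'd', 'e']
'c': index 2 in ['b', 'a', 'c', 'd', 'e'] -> ['c', 'b', 'a', 'd', 'e']
'd': index 3 in ['c', 'b', 'a', 'd', 'e'] -> ['d', 'c', 'b', 'a', 'e']
'c': index 1 in ['d', 'c', 'b', 'a', 'e'] -> ['c', 'd', 'b', 'a', 'e']
'e': index 4 in ['c', 'd', 'b', 'a', 'e'] -> ['e', 'c', 'd', 'b', 'a']
'a': index 4 in ['e', 'c', 'd', 'b', 'a'] -> ['a', 'e', 'c', 'd', 'b']


Output: [0, 2, 1, 2, 0, 2, 3, 1, 4, 4]


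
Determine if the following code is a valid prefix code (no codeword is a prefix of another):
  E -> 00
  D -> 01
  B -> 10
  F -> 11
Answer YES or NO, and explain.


Checking each pair (does one codeword prefix another?):
  E='00' vs D='01': no prefix
  E='00' vs B='10': no prefix
  E='00' vs F='11': no prefix
  D='01' vs E='00': no prefix
  D='01' vs B='10': no prefix
  D='01' vs F='11': no prefix
  B='10' vs E='00': no prefix
  B='10' vs D='01': no prefix
  B='10' vs F='11': no prefix
  F='11' vs E='00': no prefix
  F='11' vs D='01': no prefix
  F='11' vs B='10': no prefix
No violation found over all pairs.

YES -- this is a valid prefix code. No codeword is a prefix of any other codeword.


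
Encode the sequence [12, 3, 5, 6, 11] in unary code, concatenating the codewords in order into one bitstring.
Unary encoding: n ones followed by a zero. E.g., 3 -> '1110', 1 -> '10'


Encode each number as n ones followed by a terminating 0:
  12 -> 1111111111110 (13 bits)
  3 -> 1110 (4 bits)
  5 -> 111110 (6 bits)
  6 -> 1111110 (7 bits)
  11 -> 111111111110 (12 bits)
Total length = 13 + 4 + 6 + 7 + 12 = 42 bits.

Unary([12, 3, 5, 6, 11]) = 111111111111011101111101111110111111111110 (42 bits)


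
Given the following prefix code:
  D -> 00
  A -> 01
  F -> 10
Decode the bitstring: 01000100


Decoding step by step:
Bits 01 -> A
Bits 00 -> D
Bits 01 -> A
Bits 00 -> D


Decoded message: ADAD


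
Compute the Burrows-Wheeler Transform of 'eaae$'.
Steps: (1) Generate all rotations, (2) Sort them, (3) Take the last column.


Rotations (sorted):
  0: $eaae -> last char: e
  1: aae$e -> last char: e
  2: ae$ea -> last char: a
  3: e$eaa -> last char: a
  4: eaae$ -> last char: $


BWT = eeaa$


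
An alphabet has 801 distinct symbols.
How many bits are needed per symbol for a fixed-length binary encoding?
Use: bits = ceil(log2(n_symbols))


log2(801) = 9.6457
Bracket: 2^9 = 512 < 801 <= 2^10 = 1024
So ceil(log2(801)) = 10

bits = ceil(log2(801)) = ceil(9.6457) = 10 bits


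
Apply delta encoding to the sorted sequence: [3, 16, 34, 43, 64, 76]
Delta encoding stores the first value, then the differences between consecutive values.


First value: 3
Deltas:
  16 - 3 = 13
  34 - 16 = 18
  43 - 34 = 9
  64 - 43 = 21
  76 - 64 = 12


Delta encoded: [3, 13, 18, 9, 21, 12]


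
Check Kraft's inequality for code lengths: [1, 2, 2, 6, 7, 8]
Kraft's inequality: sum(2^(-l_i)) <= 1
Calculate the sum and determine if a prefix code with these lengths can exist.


Sum = 2^(-1) + 2^(-2) + 2^(-2) + 2^(-6) + 2^(-7) + 2^(-8)
    = 0.5 + 0.25 + 0.25 + 0.015625 + 0.0078125 + 0.00390625
    = 263/256 = 1.02734375
Since 1.02734375 > 1, Kraft's inequality is NOT satisfied.
A prefix code with these lengths CANNOT exist.

Kraft sum = 1.02734375. Not satisfied.


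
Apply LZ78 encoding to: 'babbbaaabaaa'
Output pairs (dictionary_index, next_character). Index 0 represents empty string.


LZ78 encoding steps:
Dictionary: {0: ''}
Step 1: w='' (idx 0), next='b' -> output (0, 'b'), add 'b' as idx 1
Step 2: w='' (idx 0), next='a' -> output (0, 'a'), add 'a' as idx 2
Step 3: w='b' (idx 1), next='b' -> output (1, 'b'), add 'bb' as idx 3
Step 4: w='b' (idx 1), next='a' -> output (1, 'a'), add 'ba' as idx 4
Step 5: w='a' (idx 2), next='a' -> output (2, 'a'), add 'aa' as idx 5
Step 6: w='ba' (idx 4), next='a' -> output (4, 'a'), add 'baa' as idx 6
Step 7: w='a' (idx 2), end of input -> output (2, '')


Encoded: [(0, 'b'), (0, 'a'), (1, 'b'), (1, 'a'), (2, 'a'), (4, 'a'), (2, '')]


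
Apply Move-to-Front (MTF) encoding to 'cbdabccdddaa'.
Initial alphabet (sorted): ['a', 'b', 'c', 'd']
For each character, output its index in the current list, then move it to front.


MTF encoding:
'c': index 2 in ['a', 'b', 'c', 'd'] -> ['c', 'a', 'b', 'd']
'b': index 2 in ['c', 'a', 'b', 'd'] -> ['b', 'c', 'a', 'd']
'd': index 3 in ['b', 'c', 'a', 'd'] -> ['d', 'b', 'c', 'a']
'a': index 3 in ['d', 'b', 'c', 'a'] -> ['a', 'd', 'b', 'c']
'b': index 2 in ['a', 'd', 'b', 'c'] -> ['b', 'a', 'd', 'c']
'c': index 3 in ['b', 'a', 'd', 'c'] -> ['c', 'b', 'a', 'd']
'c': index 0 in ['c', 'b', 'a', 'd'] -> ['c', 'b', 'a', 'd']
'd': index 3 in ['c', 'b', 'a', 'd'] -> ['d', 'c', 'b', 'a']
'd': index 0 in ['d', 'c', 'b', 'a'] -> ['d', 'c', 'b', 'a']
'd': index 0 in ['d', 'c', 'b', 'a'] -> ['d', 'c', 'b', 'a']
'a': index 3 in ['d', 'c', 'b', 'a'] -> ['a', 'd', 'c', 'b']
'a': index 0 in ['a', 'd', 'c', 'b'] -> ['a', 'd', 'c', 'b']


Output: [2, 2, 3, 3, 2, 3, 0, 3, 0, 0, 3, 0]


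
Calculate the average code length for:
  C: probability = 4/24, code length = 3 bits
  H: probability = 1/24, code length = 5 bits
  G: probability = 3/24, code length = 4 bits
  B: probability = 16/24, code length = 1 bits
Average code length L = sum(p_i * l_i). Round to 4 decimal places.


Weighted contributions p_i * l_i:
  C: (4/24) * 3 = 12/24
  H: (1/24) * 5 = 5/24
  G: (3/24) * 4 = 12/24
  B: (16/24) * 1 = 16/24
Sum = (12 + 5 + 12 + 16)/24 = 45/24

L = 45/24 = 1.8750 bits/symbol


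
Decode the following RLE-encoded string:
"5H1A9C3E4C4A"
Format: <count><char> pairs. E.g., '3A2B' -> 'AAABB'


Expanding each <count><char> pair:
  5H -> 'HHHHH'
  1A -> 'A'
  9C -> 'CCCCCCCCC'
  3E -> 'EEE'
  4C -> 'CCCC'
  4A -> 'AAAA'

Decoded = HHHHHACCCCCCCCCEEECCCCAAAA


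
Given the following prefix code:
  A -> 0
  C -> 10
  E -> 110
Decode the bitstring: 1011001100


Decoding step by step:
Bits 10 -> C
Bits 110 -> E
Bits 0 -> A
Bits 110 -> E
Bits 0 -> A


Decoded message: CEAEA


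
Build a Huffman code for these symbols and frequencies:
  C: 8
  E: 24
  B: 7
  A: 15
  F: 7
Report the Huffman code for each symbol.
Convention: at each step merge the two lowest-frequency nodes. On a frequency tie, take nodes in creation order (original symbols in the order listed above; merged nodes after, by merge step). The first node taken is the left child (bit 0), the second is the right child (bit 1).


Huffman tree construction:
Step 1: Merge B(7) + F(7) = 14
Step 2: Merge C(8) + (B+F)(14) = 22
Step 3: Merge A(15) + (C+(B+F))(22) = 37
Step 4: Merge E(24) + (A+(C+(B+F)))(37) = 61
Read each symbol's code off the tree from the root (left child = 0, right child = 1).

Codes:
  C: 110 (length 3)
  E: 0 (length 1)
  B: 1110 (length 4)
  A: 10 (length 2)
  F: 1111 (length 4)
Average code length: 134/61 = 2.1967 bits/symbol


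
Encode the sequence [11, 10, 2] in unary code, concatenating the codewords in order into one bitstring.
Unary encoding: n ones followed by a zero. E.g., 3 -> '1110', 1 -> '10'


Encode each number as n ones followed by a terminating 0:
  11 -> 111111111110 (12 bits)
  10 -> 11111111110 (11 bits)
  2 -> 110 (3 bits)
Total length = 12 + 11 + 3 = 26 bits.

Unary([11, 10, 2]) = 11111111111011111111110110 (26 bits)


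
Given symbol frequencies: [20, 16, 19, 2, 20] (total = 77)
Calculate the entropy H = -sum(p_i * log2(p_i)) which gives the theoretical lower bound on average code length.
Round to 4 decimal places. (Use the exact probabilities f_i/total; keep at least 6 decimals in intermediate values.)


Per-symbol terms -p_i * log2(p_i) with p_i = f_i/77:
  p = 20/77 = 0.259740: log2(p) = -1.944858, -p*log2(p) = 0.505158
  p = 16/77 = 0.207792: log2(p) = -2.266787, -p*log2(p) = 0.471021
  p = 19/77 = 0.246753: log2(p) = -2.018859, -p*log2(p) = 0.498160
  p = 2/77 = 0.025974: log2(p) = -5.266787, -p*log2(p) = 0.136800
  p = 20/77 = 0.259740: log2(p) = -1.944858, -p*log2(p) = 0.505158
H = 0.505158 + 0.471021 + 0.498160 + 0.136800 + 0.505158 = 2.116297

H = 2.1163 bits/symbol


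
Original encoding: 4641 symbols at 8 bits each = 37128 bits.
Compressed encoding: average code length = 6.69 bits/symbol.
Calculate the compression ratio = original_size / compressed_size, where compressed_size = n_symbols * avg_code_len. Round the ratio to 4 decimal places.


original_size = n_symbols * orig_bits = 4641 * 8 = 37128 bits
compressed_size = n_symbols * avg_code_len = 4641 * 6.69 = 31048.29 bits
ratio = original_size / compressed_size = 37128 / 31048.29 = 1.1958

Compression ratio = 1.1958


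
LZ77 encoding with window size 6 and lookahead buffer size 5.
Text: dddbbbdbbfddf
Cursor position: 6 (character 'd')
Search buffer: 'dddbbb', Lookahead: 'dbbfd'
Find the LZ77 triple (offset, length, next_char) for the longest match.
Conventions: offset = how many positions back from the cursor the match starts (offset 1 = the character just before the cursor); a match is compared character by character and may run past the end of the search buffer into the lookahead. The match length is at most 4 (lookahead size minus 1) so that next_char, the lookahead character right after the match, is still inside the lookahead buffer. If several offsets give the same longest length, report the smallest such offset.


Try each offset into the search buffer:
  offset=1 (pos 5, char 'b'): match length 0
  offset=2 (pos 4, char 'b'): match length 0
  offset=3 (pos 3, char 'b'): match length 0
  offset=4 (pos 2, char 'd'): match length 3
  offset=5 (pos 1, char 'd'): match length 1
  offset=6 (pos 0, char 'd'): match length 1
Longest match has length 3 at offset 4.
next_char = character at position 6 + 3 = 9 -> 'f'

Best match: offset=4, length=3 (matching 'dbb' starting at position 2)
LZ77 triple: (4, 3, 'f')


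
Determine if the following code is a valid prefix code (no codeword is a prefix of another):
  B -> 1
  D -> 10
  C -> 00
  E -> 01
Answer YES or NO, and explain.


Checking each pair (does one codeword prefix another?):
  B='1' vs D='10': prefix -- VIOLATION

NO -- this is NOT a valid prefix code. B (1) is a prefix of D (10).


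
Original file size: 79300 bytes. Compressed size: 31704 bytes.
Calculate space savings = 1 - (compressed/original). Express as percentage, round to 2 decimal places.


ratio = compressed/original = 31704/79300 = 0.399798
savings = 1 - ratio = 1 - 0.399798 = 0.600202
as a percentage: 0.600202 * 100 = 60.02%

Space savings = 1 - 31704/79300 = 60.02%


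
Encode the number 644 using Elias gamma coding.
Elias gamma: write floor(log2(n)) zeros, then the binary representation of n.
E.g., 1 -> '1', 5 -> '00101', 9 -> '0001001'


num_bits = floor(log2(644)) + 1 = 10
leading_zeros = num_bits - 1 = 9
binary(644) = 1010000100

Elias gamma(644) = '000000000' + '1010000100' = 0000000001010000100 (19 bits)


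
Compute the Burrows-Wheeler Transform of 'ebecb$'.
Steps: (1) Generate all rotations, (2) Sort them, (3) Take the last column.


Rotations (sorted):
  0: $ebecb -> last char: b
  1: b$ebec -> last char: c
  2: becb$e -> last char: e
  3: cb$ebe -> last char: e
  4: ebecb$ -> last char: $
  5: ecb$eb -> last char: b


BWT = bcee$b


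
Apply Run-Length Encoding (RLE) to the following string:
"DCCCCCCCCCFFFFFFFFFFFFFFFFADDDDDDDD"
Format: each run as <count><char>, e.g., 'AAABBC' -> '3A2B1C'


Scanning runs left to right:
  i=0: run of 'D' x 1 -> '1D'
  i=1: run of 'C' x 9 -> '9C'
  i=10: run of 'F' x 16 -> '16F'
  i=26: run of 'A' x 1 -> '1A'
  i=27: run of 'D' x 8 -> '8D'

RLE = 1D9C16F1A8D


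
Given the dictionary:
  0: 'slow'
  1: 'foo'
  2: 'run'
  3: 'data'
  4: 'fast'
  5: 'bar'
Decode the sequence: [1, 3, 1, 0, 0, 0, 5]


Look up each index in the dictionary:
  1 -> 'foo'
  3 -> 'data'
  1 -> 'foo'
  0 -> 'slow'
  0 -> 'slow'
  0 -> 'slow'
  5 -> 'bar'

Decoded: "foo data foo slow slow slow bar"


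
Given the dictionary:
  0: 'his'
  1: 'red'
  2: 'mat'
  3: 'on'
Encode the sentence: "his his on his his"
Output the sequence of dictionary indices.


Look up each word in the dictionary:
  'his' -> 0
  'his' -> 0
  'on' -> 3
  'his' -> 0
  'his' -> 0

Encoded: [0, 0, 3, 0, 0]


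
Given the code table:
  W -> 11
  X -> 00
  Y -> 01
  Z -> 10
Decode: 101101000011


Decoding:
10 -> Z
11 -> W
01 -> Y
00 -> X
00 -> X
11 -> W


Result: ZWYXXW


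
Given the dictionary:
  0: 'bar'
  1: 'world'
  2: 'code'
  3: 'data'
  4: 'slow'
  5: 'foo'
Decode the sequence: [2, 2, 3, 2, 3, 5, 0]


Look up each index in the dictionary:
  2 -> 'code'
  2 -> 'code'
  3 -> 'data'
  2 -> 'code'
  3 -> 'data'
  5 -> 'foo'
  0 -> 'bar'

Decoded: "code code data code data foo bar"
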